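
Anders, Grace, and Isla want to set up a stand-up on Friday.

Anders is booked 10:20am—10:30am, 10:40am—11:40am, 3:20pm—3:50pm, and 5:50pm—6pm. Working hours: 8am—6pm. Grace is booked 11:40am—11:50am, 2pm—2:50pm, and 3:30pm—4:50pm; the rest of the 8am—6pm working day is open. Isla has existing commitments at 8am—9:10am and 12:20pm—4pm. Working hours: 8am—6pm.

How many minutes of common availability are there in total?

170 minutes

Anders free within 08:00–18:00: 08:00–10:20, 10:30–10:40, 11:40–15:20, 15:50–17:50.
Grace free within 08:00–18:00: 08:00–11:40, 11:50–14:00, 14:50–15:30, 16:50–18:00.
Isla free within 08:00–18:00: 09:10–12:20, 16:00–18:00.
Anders ∩ Grace: 08:00–10:20, 10:30–10:40, 11:50–14:00, 14:50–15:20, 16:50–17:50.
Anders ∩ Grace ∩ Isla: 09:10–10:20, 10:30–10:40, 11:50–12:20, 16:50–17:50.
Total common minutes: 70 + 10 + 30 + 60 = 170.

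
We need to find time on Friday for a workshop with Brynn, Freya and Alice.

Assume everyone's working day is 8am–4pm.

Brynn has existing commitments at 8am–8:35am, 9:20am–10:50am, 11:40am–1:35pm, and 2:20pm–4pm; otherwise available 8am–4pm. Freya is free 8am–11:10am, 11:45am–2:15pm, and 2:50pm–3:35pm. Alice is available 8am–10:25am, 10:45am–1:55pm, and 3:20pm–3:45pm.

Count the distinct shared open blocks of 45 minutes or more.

1

Brynn free within 08:00–16:00: 08:35–09:20, 10:50–11:40, 13:35–14:20.
Brynn ∩ Freya: 08:35–09:20, 10:50–11:10, 13:35–14:15.
Brynn ∩ Freya ∩ Alice: 08:35–09:20, 10:50–11:10, 13:35–13:55.
Windows ≥ 45 min: 08:35–09:20.
That's 1 window.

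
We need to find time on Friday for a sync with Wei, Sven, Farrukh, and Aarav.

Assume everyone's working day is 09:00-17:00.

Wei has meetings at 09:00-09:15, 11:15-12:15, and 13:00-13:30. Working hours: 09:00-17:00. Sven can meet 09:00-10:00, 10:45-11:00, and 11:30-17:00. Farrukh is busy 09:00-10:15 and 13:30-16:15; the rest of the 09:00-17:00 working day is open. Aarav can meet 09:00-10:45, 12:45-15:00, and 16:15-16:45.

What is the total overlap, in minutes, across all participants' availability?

Wei free within 09:00–17:00: 09:15–11:15, 12:15–13:00, 13:30–17:00.
Farrukh free within 09:00–17:00: 10:15–13:30, 16:15–17:00.
Wei ∩ Sven: 09:15–10:00, 10:45–11:00, 12:15–13:00, 13:30–17:00.
Wei ∩ Sven ∩ Farrukh: 10:45–11:00, 12:15–13:00, 16:15–17:00.
Wei ∩ Sven ∩ Farrukh ∩ Aarav: 12:45–13:00, 16:15–16:45.
Total common minutes: 15 + 30 = 45.

45 minutes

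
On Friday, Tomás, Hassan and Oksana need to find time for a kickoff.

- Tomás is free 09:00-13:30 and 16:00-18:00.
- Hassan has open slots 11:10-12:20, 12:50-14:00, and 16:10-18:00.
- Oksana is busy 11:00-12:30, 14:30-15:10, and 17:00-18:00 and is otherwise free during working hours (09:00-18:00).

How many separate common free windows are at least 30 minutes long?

Oksana free within 09:00–18:00: 09:00–11:00, 12:30–14:30, 15:10–17:00.
Tomás ∩ Hassan: 11:10–12:20, 12:50–13:30, 16:10–18:00.
Tomás ∩ Hassan ∩ Oksana: 12:50–13:30, 16:10–17:00.
Windows ≥ 30 min: 12:50–13:30, 16:10–17:00.
That's 2 windows.

2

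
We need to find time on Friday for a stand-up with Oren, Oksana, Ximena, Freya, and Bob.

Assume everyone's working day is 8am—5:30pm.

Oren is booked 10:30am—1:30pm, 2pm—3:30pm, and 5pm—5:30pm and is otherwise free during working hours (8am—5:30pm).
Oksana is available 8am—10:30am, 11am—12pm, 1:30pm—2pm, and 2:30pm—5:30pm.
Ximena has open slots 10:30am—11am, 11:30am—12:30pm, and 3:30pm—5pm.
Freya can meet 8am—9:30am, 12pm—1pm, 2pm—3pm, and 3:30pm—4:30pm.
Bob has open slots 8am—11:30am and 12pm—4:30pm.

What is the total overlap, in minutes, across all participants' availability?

60 minutes

Oren free within 08:00–17:30: 08:00–10:30, 13:30–14:00, 15:30–17:00.
Oren ∩ Oksana: 08:00–10:30, 13:30–14:00, 15:30–17:00.
Oren ∩ Oksana ∩ Ximena: 15:30–17:00.
Oren ∩ Oksana ∩ Ximena ∩ Freya: 15:30–16:30.
Oren ∩ Oksana ∩ Ximena ∩ Freya ∩ Bob: 15:30–16:30.
Total common minutes: 60.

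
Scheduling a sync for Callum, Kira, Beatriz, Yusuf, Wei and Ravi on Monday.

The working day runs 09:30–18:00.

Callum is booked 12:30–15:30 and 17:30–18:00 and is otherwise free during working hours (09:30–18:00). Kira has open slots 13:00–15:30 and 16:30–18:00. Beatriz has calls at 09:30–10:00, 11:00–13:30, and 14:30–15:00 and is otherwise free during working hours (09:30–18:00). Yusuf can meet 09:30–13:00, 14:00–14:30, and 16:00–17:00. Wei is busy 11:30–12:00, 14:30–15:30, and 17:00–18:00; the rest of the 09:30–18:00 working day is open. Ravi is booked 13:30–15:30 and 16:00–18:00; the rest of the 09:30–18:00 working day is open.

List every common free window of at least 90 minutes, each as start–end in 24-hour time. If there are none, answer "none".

Callum free within 09:30–18:00: 09:30–12:30, 15:30–17:30.
Beatriz free within 09:30–18:00: 10:00–11:00, 13:30–14:30, 15:00–18:00.
Wei free within 09:30–18:00: 09:30–11:30, 12:00–14:30, 15:30–17:00.
Ravi free within 09:30–18:00: 09:30–13:30, 15:30–16:00.
Callum ∩ Kira: 16:30–17:30.
Callum ∩ Kira ∩ Beatriz: 16:30–17:30.
Callum ∩ Kira ∩ Beatriz ∩ Yusuf: 16:30–17:00.
Callum ∩ Kira ∩ Beatriz ∩ Yusuf ∩ Wei: 16:30–17:00.
Callum ∩ Kira ∩ Beatriz ∩ Yusuf ∩ Wei ∩ Ravi: (none).
Windows ≥ 90 min: (none).

none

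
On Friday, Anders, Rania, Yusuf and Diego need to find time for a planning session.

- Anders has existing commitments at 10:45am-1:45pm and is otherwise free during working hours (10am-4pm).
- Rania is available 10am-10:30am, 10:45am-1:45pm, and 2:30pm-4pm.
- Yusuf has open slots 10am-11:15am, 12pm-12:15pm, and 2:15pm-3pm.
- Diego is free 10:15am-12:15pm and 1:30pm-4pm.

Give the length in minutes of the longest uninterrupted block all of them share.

Anders free within 10:00–16:00: 10:00–10:45, 13:45–16:00.
Anders ∩ Rania: 10:00–10:30, 14:30–16:00.
Anders ∩ Rania ∩ Yusuf: 10:00–10:30, 14:30–15:00.
Anders ∩ Rania ∩ Yusuf ∩ Diego: 10:15–10:30, 14:30–15:00.
Common window lengths: 15, 30 min; longest is 30.

30 minutes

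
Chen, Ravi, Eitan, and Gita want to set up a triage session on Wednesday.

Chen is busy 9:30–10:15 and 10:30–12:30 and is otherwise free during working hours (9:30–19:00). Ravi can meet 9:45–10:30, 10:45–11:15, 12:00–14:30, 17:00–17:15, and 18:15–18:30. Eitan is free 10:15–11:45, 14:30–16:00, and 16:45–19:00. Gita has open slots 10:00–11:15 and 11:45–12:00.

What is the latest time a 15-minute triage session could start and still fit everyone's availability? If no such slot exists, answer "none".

10:15

Chen free within 09:30–19:00: 10:15–10:30, 12:30–19:00.
Chen ∩ Ravi: 10:15–10:30, 12:30–14:30, 17:00–17:15, 18:15–18:30.
Chen ∩ Ravi ∩ Eitan: 10:15–10:30, 17:00–17:15, 18:15–18:30.
Chen ∩ Ravi ∩ Eitan ∩ Gita: 10:15–10:30.
Windows ≥ 15 min: 10:15–10:30.
Latest start in the last window 10:15–10:30 is 10:30 − 15 min = 10:15.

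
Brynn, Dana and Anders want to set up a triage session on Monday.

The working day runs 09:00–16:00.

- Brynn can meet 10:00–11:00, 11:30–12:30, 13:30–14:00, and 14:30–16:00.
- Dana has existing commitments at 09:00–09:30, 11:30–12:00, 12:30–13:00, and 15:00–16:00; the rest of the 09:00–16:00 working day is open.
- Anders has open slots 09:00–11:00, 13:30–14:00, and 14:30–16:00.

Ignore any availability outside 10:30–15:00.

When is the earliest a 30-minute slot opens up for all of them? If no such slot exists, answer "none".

Dana free within 09:00–16:00: 09:30–11:30, 12:00–12:30, 13:00–15:00.
Brynn ∩ Dana: 10:00–11:00, 12:00–12:30, 13:30–14:00, 14:30–15:00.
Brynn ∩ Dana ∩ Anders: 10:00–11:00, 13:30–14:00, 14:30–15:00.
Restricted to 10:30–15:00: 10:30–11:00, 13:30–14:00, 14:30–15:00.
Windows ≥ 30 min: 10:30–11:00, 13:30–14:00, 14:30–15:00.
Earliest such window starts at 10:30.

10:30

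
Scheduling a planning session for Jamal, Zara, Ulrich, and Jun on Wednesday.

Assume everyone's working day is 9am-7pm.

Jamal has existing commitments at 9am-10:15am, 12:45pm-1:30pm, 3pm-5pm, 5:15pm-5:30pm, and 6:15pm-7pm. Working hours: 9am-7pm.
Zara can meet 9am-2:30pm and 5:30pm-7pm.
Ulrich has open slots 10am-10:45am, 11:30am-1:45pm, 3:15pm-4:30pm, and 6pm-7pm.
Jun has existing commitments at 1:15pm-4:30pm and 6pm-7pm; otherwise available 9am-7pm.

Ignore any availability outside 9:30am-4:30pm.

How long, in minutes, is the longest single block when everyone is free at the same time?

Jamal free within 09:00–19:00: 10:15–12:45, 13:30–15:00, 17:00–17:15, 17:30–18:15.
Jun free within 09:00–19:00: 09:00–13:15, 16:30–18:00.
Jamal ∩ Zara: 10:15–12:45, 13:30–14:30, 17:30–18:15.
Jamal ∩ Zara ∩ Ulrich: 10:15–10:45, 11:30–12:45, 13:30–13:45, 18:00–18:15.
Jamal ∩ Zara ∩ Ulrich ∩ Jun: 10:15–10:45, 11:30–12:45.
Restricted to 09:30–16:30: 10:15–10:45, 11:30–12:45.
Common window lengths: 30, 75 min; longest is 75.

75 minutes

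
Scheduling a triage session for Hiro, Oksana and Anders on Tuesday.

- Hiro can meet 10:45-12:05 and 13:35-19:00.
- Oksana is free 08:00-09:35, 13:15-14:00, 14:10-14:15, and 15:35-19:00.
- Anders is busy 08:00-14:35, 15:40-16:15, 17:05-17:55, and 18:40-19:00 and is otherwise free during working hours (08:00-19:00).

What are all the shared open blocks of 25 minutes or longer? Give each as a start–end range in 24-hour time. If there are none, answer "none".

16:15–17:05, 17:55–18:40

Anders free within 08:00–19:00: 14:35–15:40, 16:15–17:05, 17:55–18:40.
Hiro ∩ Oksana: 13:35–14:00, 14:10–14:15, 15:35–19:00.
Hiro ∩ Oksana ∩ Anders: 15:35–15:40, 16:15–17:05, 17:55–18:40.
Windows ≥ 25 min: 16:15–17:05, 17:55–18:40.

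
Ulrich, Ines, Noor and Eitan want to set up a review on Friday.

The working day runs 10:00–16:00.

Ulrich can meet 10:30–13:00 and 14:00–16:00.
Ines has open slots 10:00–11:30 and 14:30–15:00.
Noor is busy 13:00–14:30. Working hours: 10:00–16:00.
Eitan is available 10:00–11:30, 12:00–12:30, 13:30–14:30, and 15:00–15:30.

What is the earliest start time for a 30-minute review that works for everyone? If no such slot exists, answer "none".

10:30

Noor free within 10:00–16:00: 10:00–13:00, 14:30–16:00.
Ulrich ∩ Ines: 10:30–11:30, 14:30–15:00.
Ulrich ∩ Ines ∩ Noor: 10:30–11:30, 14:30–15:00.
Ulrich ∩ Ines ∩ Noor ∩ Eitan: 10:30–11:30.
Windows ≥ 30 min: 10:30–11:30.
Earliest such window starts at 10:30.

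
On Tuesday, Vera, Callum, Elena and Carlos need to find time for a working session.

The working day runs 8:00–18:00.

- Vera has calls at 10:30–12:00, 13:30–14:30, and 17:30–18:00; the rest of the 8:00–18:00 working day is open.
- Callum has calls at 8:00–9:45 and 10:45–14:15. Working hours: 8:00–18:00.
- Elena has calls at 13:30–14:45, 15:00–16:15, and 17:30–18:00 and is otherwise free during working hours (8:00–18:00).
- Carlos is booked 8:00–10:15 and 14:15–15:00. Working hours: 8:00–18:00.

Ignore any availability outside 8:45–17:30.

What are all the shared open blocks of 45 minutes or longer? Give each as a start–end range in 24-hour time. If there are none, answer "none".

16:15–17:30

Vera free within 08:00–18:00: 08:00–10:30, 12:00–13:30, 14:30–17:30.
Callum free within 08:00–18:00: 09:45–10:45, 14:15–18:00.
Elena free within 08:00–18:00: 08:00–13:30, 14:45–15:00, 16:15–17:30.
Carlos free within 08:00–18:00: 10:15–14:15, 15:00–18:00.
Vera ∩ Callum: 09:45–10:30, 14:30–17:30.
Vera ∩ Callum ∩ Elena: 09:45–10:30, 14:45–15:00, 16:15–17:30.
Vera ∩ Callum ∩ Elena ∩ Carlos: 10:15–10:30, 16:15–17:30.
Restricted to 08:45–17:30: 10:15–10:30, 16:15–17:30.
Windows ≥ 45 min: 16:15–17:30.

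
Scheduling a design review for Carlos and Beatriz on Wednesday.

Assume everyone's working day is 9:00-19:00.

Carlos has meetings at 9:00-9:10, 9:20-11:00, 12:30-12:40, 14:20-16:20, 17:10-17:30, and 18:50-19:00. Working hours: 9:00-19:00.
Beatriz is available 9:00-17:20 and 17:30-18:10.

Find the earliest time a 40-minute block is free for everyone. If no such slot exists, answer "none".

Carlos free within 09:00–19:00: 09:10–09:20, 11:00–12:30, 12:40–14:20, 16:20–17:10, 17:30–18:50.
Carlos ∩ Beatriz: 09:10–09:20, 11:00–12:30, 12:40–14:20, 16:20–17:10, 17:30–18:10.
Windows ≥ 40 min: 11:00–12:30, 12:40–14:20, 16:20–17:10, 17:30–18:10.
Earliest such window starts at 11:00.

11:00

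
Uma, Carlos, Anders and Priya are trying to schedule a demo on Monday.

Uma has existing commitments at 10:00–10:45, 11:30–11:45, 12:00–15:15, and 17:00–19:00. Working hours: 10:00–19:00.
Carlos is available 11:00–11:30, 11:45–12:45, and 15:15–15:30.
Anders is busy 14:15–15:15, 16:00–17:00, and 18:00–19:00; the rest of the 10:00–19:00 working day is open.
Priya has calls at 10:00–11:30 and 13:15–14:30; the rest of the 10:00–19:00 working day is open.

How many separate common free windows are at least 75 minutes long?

Uma free within 10:00–19:00: 10:45–11:30, 11:45–12:00, 15:15–17:00.
Anders free within 10:00–19:00: 10:00–14:15, 15:15–16:00, 17:00–18:00.
Priya free within 10:00–19:00: 11:30–13:15, 14:30–19:00.
Uma ∩ Carlos: 11:00–11:30, 11:45–12:00, 15:15–15:30.
Uma ∩ Carlos ∩ Anders: 11:00–11:30, 11:45–12:00, 15:15–15:30.
Uma ∩ Carlos ∩ Anders ∩ Priya: 11:45–12:00, 15:15–15:30.
Windows ≥ 75 min: (none).
That's 0 windows.

0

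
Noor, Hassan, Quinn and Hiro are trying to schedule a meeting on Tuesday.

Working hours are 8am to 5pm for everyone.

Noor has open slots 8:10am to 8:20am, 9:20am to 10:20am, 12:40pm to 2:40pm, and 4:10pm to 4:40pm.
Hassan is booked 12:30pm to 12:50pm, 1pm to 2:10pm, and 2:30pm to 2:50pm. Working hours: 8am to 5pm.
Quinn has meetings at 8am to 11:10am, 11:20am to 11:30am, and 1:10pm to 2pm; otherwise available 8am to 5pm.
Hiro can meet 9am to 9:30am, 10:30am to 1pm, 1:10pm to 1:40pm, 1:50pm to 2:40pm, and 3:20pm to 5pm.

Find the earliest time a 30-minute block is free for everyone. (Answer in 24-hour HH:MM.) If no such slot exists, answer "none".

16:10

Hassan free within 08:00–17:00: 08:00–12:30, 12:50–13:00, 14:10–14:30, 14:50–17:00.
Quinn free within 08:00–17:00: 11:10–11:20, 11:30–13:10, 14:00–17:00.
Noor ∩ Hassan: 08:10–08:20, 09:20–10:20, 12:50–13:00, 14:10–14:30, 16:10–16:40.
Noor ∩ Hassan ∩ Quinn: 12:50–13:00, 14:10–14:30, 16:10–16:40.
Noor ∩ Hassan ∩ Quinn ∩ Hiro: 12:50–13:00, 14:10–14:30, 16:10–16:40.
Windows ≥ 30 min: 16:10–16:40.
Earliest such window starts at 16:10.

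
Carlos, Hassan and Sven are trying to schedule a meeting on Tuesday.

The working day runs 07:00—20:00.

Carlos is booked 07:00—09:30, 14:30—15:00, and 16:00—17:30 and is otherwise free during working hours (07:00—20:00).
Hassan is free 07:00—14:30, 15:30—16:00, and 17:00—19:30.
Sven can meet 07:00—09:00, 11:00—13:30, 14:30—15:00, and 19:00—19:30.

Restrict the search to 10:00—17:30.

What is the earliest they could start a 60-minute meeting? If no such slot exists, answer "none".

Carlos free within 07:00–20:00: 09:30–14:30, 15:00–16:00, 17:30–20:00.
Carlos ∩ Hassan: 09:30–14:30, 15:30–16:00, 17:30–19:30.
Carlos ∩ Hassan ∩ Sven: 11:00–13:30, 19:00–19:30.
Restricted to 10:00–17:30: 11:00–13:30.
Windows ≥ 60 min: 11:00–13:30.
Earliest such window starts at 11:00.

11:00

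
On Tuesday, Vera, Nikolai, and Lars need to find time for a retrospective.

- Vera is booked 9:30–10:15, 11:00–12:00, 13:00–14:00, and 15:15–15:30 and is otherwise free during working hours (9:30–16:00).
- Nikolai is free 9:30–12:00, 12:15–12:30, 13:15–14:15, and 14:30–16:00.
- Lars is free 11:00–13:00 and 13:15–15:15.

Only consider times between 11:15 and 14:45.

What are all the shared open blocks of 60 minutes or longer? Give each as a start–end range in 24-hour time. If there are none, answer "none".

Vera free within 09:30–16:00: 10:15–11:00, 12:00–13:00, 14:00–15:15, 15:30–16:00.
Vera ∩ Nikolai: 10:15–11:00, 12:15–12:30, 14:00–14:15, 14:30–15:15, 15:30–16:00.
Vera ∩ Nikolai ∩ Lars: 12:15–12:30, 14:00–14:15, 14:30–15:15.
Restricted to 11:15–14:45: 12:15–12:30, 14:00–14:15, 14:30–14:45.
Windows ≥ 60 min: (none).

none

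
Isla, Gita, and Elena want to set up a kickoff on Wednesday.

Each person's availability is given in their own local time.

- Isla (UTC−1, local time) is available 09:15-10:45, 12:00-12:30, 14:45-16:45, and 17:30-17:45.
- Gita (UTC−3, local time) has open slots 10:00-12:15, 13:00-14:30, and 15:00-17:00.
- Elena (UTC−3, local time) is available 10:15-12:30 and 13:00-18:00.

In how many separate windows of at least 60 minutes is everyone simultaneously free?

Isla → UTC: 10:15–11:45, 13:00–13:30, 15:45–17:45, 18:30–18:45.
Gita → UTC: 13:00–15:15, 16:00–17:30, 18:00–20:00.
Elena → UTC: 13:15–15:30, 16:00–21:00.
Isla ∩ Gita: 13:00–13:30, 16:00–17:30, 18:30–18:45.
Isla ∩ Gita ∩ Elena: 13:15–13:30, 16:00–17:30, 18:30–18:45.
Windows ≥ 60 min: 16:00–17:30.
That's 1 window.

1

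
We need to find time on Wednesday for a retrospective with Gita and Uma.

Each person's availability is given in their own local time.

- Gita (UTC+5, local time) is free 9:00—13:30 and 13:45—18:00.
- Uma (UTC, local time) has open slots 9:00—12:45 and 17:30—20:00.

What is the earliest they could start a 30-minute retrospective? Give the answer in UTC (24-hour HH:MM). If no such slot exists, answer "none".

09:00

Gita → UTC: 04:00–08:30, 08:45–13:00.
Uma → UTC: 09:00–12:45, 17:30–20:00.
Gita ∩ Uma: 09:00–12:45.
Windows ≥ 30 min: 09:00–12:45.
Earliest such window starts at 09:00.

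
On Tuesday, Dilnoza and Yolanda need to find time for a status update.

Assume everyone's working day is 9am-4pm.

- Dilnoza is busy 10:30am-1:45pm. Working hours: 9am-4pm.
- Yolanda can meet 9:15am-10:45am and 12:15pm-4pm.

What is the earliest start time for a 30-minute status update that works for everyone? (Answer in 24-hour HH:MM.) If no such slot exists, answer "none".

09:15

Dilnoza free within 09:00–16:00: 09:00–10:30, 13:45–16:00.
Dilnoza ∩ Yolanda: 09:15–10:30, 13:45–16:00.
Windows ≥ 30 min: 09:15–10:30, 13:45–16:00.
Earliest such window starts at 09:15.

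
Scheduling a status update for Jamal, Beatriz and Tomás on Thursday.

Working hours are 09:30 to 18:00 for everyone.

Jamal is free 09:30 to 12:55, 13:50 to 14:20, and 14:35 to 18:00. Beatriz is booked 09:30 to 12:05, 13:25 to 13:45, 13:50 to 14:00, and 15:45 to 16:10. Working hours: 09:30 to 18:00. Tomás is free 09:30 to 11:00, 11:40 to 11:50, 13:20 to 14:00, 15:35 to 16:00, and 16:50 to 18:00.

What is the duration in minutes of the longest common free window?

70 minutes

Beatriz free within 09:30–18:00: 12:05–13:25, 13:45–13:50, 14:00–15:45, 16:10–18:00.
Jamal ∩ Beatriz: 12:05–12:55, 14:00–14:20, 14:35–15:45, 16:10–18:00.
Jamal ∩ Beatriz ∩ Tomás: 15:35–15:45, 16:50–18:00.
Common window lengths: 10, 70 min; longest is 70.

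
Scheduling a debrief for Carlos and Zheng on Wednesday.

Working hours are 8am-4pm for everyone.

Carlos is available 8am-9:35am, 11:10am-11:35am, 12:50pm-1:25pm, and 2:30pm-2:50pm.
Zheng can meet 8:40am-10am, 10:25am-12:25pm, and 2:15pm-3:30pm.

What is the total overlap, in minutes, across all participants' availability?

100 minutes

Carlos ∩ Zheng: 08:40–09:35, 11:10–11:35, 14:30–14:50.
Total common minutes: 55 + 25 + 20 = 100.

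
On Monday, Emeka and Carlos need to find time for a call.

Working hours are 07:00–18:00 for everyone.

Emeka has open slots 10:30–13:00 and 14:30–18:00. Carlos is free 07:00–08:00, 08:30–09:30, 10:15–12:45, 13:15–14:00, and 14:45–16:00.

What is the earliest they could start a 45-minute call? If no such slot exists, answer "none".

Emeka ∩ Carlos: 10:30–12:45, 14:45–16:00.
Windows ≥ 45 min: 10:30–12:45, 14:45–16:00.
Earliest such window starts at 10:30.

10:30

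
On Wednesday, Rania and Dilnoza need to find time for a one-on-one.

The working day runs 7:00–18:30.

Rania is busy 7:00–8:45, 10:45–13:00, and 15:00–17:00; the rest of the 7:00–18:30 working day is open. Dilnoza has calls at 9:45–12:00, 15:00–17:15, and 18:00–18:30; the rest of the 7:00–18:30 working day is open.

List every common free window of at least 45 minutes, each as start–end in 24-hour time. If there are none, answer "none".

Rania free within 07:00–18:30: 08:45–10:45, 13:00–15:00, 17:00–18:30.
Dilnoza free within 07:00–18:30: 07:00–09:45, 12:00–15:00, 17:15–18:00.
Rania ∩ Dilnoza: 08:45–09:45, 13:00–15:00, 17:15–18:00.
Windows ≥ 45 min: 08:45–09:45, 13:00–15:00, 17:15–18:00.

08:45–09:45, 13:00–15:00, 17:15–18:00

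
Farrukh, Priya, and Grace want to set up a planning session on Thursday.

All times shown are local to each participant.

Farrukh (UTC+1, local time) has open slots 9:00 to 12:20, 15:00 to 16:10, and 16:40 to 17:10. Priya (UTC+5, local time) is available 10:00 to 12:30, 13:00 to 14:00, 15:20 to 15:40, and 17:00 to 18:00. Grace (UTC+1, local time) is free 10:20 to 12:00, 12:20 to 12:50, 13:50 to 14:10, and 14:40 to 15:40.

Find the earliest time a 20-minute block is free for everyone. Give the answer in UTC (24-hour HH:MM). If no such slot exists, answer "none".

Farrukh → UTC: 08:00–11:20, 14:00–15:10, 15:40–16:10.
Priya → UTC: 05:00–07:30, 08:00–09:00, 10:20–10:40, 12:00–13:00.
Grace → UTC: 09:20–11:00, 11:20–11:50, 12:50–13:10, 13:40–14:40.
Farrukh ∩ Priya: 08:00–09:00, 10:20–10:40.
Farrukh ∩ Priya ∩ Grace: 10:20–10:40.
Windows ≥ 20 min: 10:20–10:40.
Earliest such window starts at 10:20.

10:20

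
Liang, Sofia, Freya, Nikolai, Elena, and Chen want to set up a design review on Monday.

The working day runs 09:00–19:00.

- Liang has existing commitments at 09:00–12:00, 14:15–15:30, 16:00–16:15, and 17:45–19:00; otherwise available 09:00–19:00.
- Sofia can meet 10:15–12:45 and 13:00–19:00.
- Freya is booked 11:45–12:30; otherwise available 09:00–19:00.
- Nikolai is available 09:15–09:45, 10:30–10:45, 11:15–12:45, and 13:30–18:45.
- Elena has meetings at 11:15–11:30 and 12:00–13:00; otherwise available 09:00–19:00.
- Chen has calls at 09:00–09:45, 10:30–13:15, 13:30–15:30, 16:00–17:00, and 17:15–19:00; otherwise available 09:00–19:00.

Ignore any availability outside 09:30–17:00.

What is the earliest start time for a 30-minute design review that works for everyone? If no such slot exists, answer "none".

Liang free within 09:00–19:00: 12:00–14:15, 15:30–16:00, 16:15–17:45.
Freya free within 09:00–19:00: 09:00–11:45, 12:30–19:00.
Elena free within 09:00–19:00: 09:00–11:15, 11:30–12:00, 13:00–19:00.
Chen free within 09:00–19:00: 09:45–10:30, 13:15–13:30, 15:30–16:00, 17:00–17:15.
Liang ∩ Sofia: 12:00–12:45, 13:00–14:15, 15:30–16:00, 16:15–17:45.
Liang ∩ Sofia ∩ Freya: 12:30–12:45, 13:00–14:15, 15:30–16:00, 16:15–17:45.
Liang ∩ Sofia ∩ Freya ∩ Nikolai: 12:30–12:45, 13:30–14:15, 15:30–16:00, 16:15–17:45.
Liang ∩ Sofia ∩ Freya ∩ Nikolai ∩ Elena: 13:30–14:15, 15:30–16:00, 16:15–17:45.
Liang ∩ Sofia ∩ Freya ∩ Nikolai ∩ Elena ∩ Chen: 15:30–16:00, 17:00–17:15.
Restricted to 09:30–17:00: 15:30–16:00.
Windows ≥ 30 min: 15:30–16:00.
Earliest such window starts at 15:30.

15:30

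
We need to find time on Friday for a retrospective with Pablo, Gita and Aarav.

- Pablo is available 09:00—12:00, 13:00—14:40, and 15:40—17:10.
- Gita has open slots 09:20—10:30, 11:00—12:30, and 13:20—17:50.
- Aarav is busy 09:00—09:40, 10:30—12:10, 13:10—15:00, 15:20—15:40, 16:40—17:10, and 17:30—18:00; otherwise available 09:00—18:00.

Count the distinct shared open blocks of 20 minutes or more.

Aarav free within 09:00–18:00: 09:40–10:30, 12:10–13:10, 15:00–15:20, 15:40–16:40, 17:10–17:30.
Pablo ∩ Gita: 09:20–10:30, 11:00–12:00, 13:20–14:40, 15:40–17:10.
Pablo ∩ Gita ∩ Aarav: 09:40–10:30, 15:40–16:40.
Windows ≥ 20 min: 09:40–10:30, 15:40–16:40.
That's 2 windows.

2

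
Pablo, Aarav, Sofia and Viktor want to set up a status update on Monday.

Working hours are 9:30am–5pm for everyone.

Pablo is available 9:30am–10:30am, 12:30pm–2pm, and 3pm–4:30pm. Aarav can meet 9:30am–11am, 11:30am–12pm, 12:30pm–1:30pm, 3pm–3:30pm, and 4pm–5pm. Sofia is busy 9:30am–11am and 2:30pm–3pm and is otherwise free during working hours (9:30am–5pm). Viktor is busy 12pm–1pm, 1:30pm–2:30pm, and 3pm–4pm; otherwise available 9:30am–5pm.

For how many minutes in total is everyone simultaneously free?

60 minutes

Sofia free within 09:30–17:00: 11:00–14:30, 15:00–17:00.
Viktor free within 09:30–17:00: 09:30–12:00, 13:00–13:30, 14:30–15:00, 16:00–17:00.
Pablo ∩ Aarav: 09:30–10:30, 12:30–13:30, 15:00–15:30, 16:00–16:30.
Pablo ∩ Aarav ∩ Sofia: 12:30–13:30, 15:00–15:30, 16:00–16:30.
Pablo ∩ Aarav ∩ Sofia ∩ Viktor: 13:00–13:30, 16:00–16:30.
Total common minutes: 30 + 30 = 60.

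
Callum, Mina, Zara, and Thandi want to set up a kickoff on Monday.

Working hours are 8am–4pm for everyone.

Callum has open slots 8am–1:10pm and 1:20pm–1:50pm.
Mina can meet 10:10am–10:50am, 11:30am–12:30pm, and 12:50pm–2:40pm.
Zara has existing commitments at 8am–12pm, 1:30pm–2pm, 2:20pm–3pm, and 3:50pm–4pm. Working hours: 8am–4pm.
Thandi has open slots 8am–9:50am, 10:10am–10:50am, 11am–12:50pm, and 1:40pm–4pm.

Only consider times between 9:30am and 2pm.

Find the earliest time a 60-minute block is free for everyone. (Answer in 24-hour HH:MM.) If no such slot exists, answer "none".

none

Zara free within 08:00–16:00: 12:00–13:30, 14:00–14:20, 15:00–15:50.
Callum ∩ Mina: 10:10–10:50, 11:30–12:30, 12:50–13:10, 13:20–13:50.
Callum ∩ Mina ∩ Zara: 12:00–12:30, 12:50–13:10, 13:20–13:30.
Callum ∩ Mina ∩ Zara ∩ Thandi: 12:00–12:30.
Restricted to 09:30–14:00: 12:00–12:30.
Windows ≥ 60 min: (none).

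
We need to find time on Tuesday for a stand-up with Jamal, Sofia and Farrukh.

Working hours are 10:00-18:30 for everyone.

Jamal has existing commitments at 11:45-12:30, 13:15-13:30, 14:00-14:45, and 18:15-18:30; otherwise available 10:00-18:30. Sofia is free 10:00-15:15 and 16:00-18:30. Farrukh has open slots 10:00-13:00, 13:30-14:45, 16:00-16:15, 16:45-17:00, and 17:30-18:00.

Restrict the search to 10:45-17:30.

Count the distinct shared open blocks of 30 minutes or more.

3

Jamal free within 10:00–18:30: 10:00–11:45, 12:30–13:15, 13:30–14:00, 14:45–18:15.
Jamal ∩ Sofia: 10:00–11:45, 12:30–13:15, 13:30–14:00, 14:45–15:15, 16:00–18:15.
Jamal ∩ Sofia ∩ Farrukh: 10:00–11:45, 12:30–13:00, 13:30–14:00, 16:00–16:15, 16:45–17:00, 17:30–18:00.
Restricted to 10:45–17:30: 10:45–11:45, 12:30–13:00, 13:30–14:00, 16:00–16:15, 16:45–17:00.
Windows ≥ 30 min: 10:45–11:45, 12:30–13:00, 13:30–14:00.
That's 3 windows.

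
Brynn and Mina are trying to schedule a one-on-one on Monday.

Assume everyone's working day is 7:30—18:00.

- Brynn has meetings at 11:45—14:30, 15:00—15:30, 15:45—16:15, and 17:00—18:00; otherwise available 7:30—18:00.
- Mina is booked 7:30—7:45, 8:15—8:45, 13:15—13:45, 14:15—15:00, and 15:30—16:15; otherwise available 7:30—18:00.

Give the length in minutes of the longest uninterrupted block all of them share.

Brynn free within 07:30–18:00: 07:30–11:45, 14:30–15:00, 15:30–15:45, 16:15–17:00.
Mina free within 07:30–18:00: 07:45–08:15, 08:45–13:15, 13:45–14:15, 15:00–15:30, 16:15–18:00.
Brynn ∩ Mina: 07:45–08:15, 08:45–11:45, 16:15–17:00.
Common window lengths: 30, 180, 45 min; longest is 180.

180 minutes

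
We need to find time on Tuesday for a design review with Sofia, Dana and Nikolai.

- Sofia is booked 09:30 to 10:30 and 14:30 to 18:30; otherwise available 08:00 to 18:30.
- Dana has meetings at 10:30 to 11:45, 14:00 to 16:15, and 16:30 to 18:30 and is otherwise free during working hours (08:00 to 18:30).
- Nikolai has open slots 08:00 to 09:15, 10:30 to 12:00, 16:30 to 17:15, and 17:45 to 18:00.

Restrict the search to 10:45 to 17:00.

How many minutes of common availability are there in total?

15 minutes

Sofia free within 08:00–18:30: 08:00–09:30, 10:30–14:30.
Dana free within 08:00–18:30: 08:00–10:30, 11:45–14:00, 16:15–16:30.
Sofia ∩ Dana: 08:00–09:30, 11:45–14:00.
Sofia ∩ Dana ∩ Nikolai: 08:00–09:15, 11:45–12:00.
Restricted to 10:45–17:00: 11:45–12:00.
Total common minutes: 15.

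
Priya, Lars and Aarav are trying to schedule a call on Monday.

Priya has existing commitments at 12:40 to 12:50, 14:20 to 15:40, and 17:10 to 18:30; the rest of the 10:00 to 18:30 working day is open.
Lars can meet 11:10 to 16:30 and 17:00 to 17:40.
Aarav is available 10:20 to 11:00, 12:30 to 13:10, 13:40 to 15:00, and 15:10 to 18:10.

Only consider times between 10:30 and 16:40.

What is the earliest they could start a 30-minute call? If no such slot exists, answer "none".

13:40

Priya free within 10:00–18:30: 10:00–12:40, 12:50–14:20, 15:40–17:10.
Priya ∩ Lars: 11:10–12:40, 12:50–14:20, 15:40–16:30, 17:00–17:10.
Priya ∩ Lars ∩ Aarav: 12:30–12:40, 12:50–13:10, 13:40–14:20, 15:40–16:30, 17:00–17:10.
Restricted to 10:30–16:40: 12:30–12:40, 12:50–13:10, 13:40–14:20, 15:40–16:30.
Windows ≥ 30 min: 13:40–14:20, 15:40–16:30.
Earliest such window starts at 13:40.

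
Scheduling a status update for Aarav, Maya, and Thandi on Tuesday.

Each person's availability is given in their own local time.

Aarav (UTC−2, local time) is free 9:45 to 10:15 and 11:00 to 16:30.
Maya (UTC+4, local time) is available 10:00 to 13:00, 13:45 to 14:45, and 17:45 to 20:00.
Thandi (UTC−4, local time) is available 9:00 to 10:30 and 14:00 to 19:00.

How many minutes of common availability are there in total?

Aarav → UTC: 11:45–12:15, 13:00–18:30.
Maya → UTC: 06:00–09:00, 09:45–10:45, 13:45–16:00.
Thandi → UTC: 13:00–14:30, 18:00–23:00.
Aarav ∩ Maya: 13:45–16:00.
Aarav ∩ Maya ∩ Thandi: 13:45–14:30.
Total common minutes: 45.

45 minutes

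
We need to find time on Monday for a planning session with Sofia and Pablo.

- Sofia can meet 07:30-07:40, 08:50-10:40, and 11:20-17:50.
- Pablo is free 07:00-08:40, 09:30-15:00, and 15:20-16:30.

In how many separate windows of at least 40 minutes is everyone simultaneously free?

3

Sofia ∩ Pablo: 07:30–07:40, 09:30–10:40, 11:20–15:00, 15:20–16:30.
Windows ≥ 40 min: 09:30–10:40, 11:20–15:00, 15:20–16:30.
That's 3 windows.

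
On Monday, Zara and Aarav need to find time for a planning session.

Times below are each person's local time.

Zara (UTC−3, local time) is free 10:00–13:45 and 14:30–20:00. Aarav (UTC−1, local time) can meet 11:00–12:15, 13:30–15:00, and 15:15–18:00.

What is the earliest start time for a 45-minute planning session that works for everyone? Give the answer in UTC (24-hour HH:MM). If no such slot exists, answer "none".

Zara → UTC: 13:00–16:45, 17:30–23:00.
Aarav → UTC: 12:00–13:15, 14:30–16:00, 16:15–19:00.
Zara ∩ Aarav: 13:00–13:15, 14:30–16:00, 16:15–16:45, 17:30–19:00.
Windows ≥ 45 min: 14:30–16:00, 17:30–19:00.
Earliest such window starts at 14:30.

14:30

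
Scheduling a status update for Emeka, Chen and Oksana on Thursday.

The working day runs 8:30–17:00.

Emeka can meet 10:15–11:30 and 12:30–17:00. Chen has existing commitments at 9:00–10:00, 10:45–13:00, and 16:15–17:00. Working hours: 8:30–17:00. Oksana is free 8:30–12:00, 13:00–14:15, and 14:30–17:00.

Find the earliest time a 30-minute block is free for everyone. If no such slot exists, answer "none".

10:15

Chen free within 08:30–17:00: 08:30–09:00, 10:00–10:45, 13:00–16:15.
Emeka ∩ Chen: 10:15–10:45, 13:00–16:15.
Emeka ∩ Chen ∩ Oksana: 10:15–10:45, 13:00–14:15, 14:30–16:15.
Windows ≥ 30 min: 10:15–10:45, 13:00–14:15, 14:30–16:15.
Earliest such window starts at 10:15.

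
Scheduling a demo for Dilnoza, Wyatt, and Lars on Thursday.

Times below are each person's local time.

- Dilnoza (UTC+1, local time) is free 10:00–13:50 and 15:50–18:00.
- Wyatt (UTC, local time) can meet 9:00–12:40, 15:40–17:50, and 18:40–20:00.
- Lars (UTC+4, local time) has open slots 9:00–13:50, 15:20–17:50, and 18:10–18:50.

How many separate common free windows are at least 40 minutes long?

2

Dilnoza → UTC: 09:00–12:50, 14:50–17:00.
Wyatt → UTC: 09:00–12:40, 15:40–17:50, 18:40–20:00.
Lars → UTC: 05:00–09:50, 11:20–13:50, 14:10–14:50.
Dilnoza ∩ Wyatt: 09:00–12:40, 15:40–17:00.
Dilnoza ∩ Wyatt ∩ Lars: 09:00–09:50, 11:20–12:40.
Windows ≥ 40 min: 09:00–09:50, 11:20–12:40.
That's 2 windows.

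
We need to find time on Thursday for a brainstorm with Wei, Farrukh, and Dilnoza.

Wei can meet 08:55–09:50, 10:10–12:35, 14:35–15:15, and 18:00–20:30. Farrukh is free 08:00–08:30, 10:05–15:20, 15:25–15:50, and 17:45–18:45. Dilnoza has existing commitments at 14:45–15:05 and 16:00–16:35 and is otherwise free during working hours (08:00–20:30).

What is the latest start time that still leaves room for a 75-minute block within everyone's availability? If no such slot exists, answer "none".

11:20

Dilnoza free within 08:00–20:30: 08:00–14:45, 15:05–16:00, 16:35–20:30.
Wei ∩ Farrukh: 10:10–12:35, 14:35–15:15, 18:00–18:45.
Wei ∩ Farrukh ∩ Dilnoza: 10:10–12:35, 14:35–14:45, 15:05–15:15, 18:00–18:45.
Windows ≥ 75 min: 10:10–12:35.
Latest start in the last window 10:10–12:35 is 12:35 − 75 min = 11:20.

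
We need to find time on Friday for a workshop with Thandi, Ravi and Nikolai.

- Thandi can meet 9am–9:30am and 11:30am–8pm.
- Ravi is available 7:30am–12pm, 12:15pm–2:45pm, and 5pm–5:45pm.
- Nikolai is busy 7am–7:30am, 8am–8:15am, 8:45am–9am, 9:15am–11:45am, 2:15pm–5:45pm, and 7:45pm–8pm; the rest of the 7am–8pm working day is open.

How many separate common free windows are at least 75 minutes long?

1

Nikolai free within 07:00–20:00: 07:30–08:00, 08:15–08:45, 09:00–09:15, 11:45–14:15, 17:45–19:45.
Thandi ∩ Ravi: 09:00–09:30, 11:30–12:00, 12:15–14:45, 17:00–17:45.
Thandi ∩ Ravi ∩ Nikolai: 09:00–09:15, 11:45–12:00, 12:15–14:15.
Windows ≥ 75 min: 12:15–14:15.
That's 1 window.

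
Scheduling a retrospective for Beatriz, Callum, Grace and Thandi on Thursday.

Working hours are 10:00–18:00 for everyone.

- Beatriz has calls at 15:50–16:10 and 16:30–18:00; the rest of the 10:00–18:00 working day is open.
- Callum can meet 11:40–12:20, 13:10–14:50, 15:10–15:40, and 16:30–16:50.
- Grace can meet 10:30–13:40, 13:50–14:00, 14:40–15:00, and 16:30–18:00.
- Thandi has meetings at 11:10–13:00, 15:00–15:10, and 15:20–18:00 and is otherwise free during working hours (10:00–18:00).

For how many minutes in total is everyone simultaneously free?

Beatriz free within 10:00–18:00: 10:00–15:50, 16:10–16:30.
Thandi free within 10:00–18:00: 10:00–11:10, 13:00–15:00, 15:10–15:20.
Beatriz ∩ Callum: 11:40–12:20, 13:10–14:50, 15:10–15:40.
Beatriz ∩ Callum ∩ Grace: 11:40–12:20, 13:10–13:40, 13:50–14:00, 14:40–14:50.
Beatriz ∩ Callum ∩ Grace ∩ Thandi: 13:10–13:40, 13:50–14:00, 14:40–14:50.
Total common minutes: 30 + 10 + 10 = 50.

50 minutes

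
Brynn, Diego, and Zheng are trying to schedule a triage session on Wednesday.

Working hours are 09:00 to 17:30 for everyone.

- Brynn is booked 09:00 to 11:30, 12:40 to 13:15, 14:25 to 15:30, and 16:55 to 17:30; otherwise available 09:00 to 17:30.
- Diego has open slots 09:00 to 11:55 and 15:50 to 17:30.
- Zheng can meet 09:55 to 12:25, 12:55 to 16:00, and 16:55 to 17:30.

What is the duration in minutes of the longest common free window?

Brynn free within 09:00–17:30: 11:30–12:40, 13:15–14:25, 15:30–16:55.
Brynn ∩ Diego: 11:30–11:55, 15:50–16:55.
Brynn ∩ Diego ∩ Zheng: 11:30–11:55, 15:50–16:00.
Common window lengths: 25, 10 min; longest is 25.

25 minutes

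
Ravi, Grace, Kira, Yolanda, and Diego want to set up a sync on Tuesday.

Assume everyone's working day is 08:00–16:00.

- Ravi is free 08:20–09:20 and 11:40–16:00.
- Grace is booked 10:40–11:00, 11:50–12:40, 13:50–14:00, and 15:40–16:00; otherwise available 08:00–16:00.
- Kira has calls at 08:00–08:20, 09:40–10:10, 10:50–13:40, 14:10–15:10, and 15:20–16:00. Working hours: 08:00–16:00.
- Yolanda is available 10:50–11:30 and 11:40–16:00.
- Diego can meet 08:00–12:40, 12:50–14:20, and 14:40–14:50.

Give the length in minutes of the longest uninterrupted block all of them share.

10 minutes

Grace free within 08:00–16:00: 08:00–10:40, 11:00–11:50, 12:40–13:50, 14:00–15:40.
Kira free within 08:00–16:00: 08:20–09:40, 10:10–10:50, 13:40–14:10, 15:10–15:20.
Ravi ∩ Grace: 08:20–09:20, 11:40–11:50, 12:40–13:50, 14:00–15:40.
Ravi ∩ Grace ∩ Kira: 08:20–09:20, 13:40–13:50, 14:00–14:10, 15:10–15:20.
Ravi ∩ Grace ∩ Kira ∩ Yolanda: 13:40–13:50, 14:00–14:10, 15:10–15:20.
Ravi ∩ Grace ∩ Kira ∩ Yolanda ∩ Diego: 13:40–13:50, 14:00–14:10.
Common window lengths: 10, 10 min; longest is 10.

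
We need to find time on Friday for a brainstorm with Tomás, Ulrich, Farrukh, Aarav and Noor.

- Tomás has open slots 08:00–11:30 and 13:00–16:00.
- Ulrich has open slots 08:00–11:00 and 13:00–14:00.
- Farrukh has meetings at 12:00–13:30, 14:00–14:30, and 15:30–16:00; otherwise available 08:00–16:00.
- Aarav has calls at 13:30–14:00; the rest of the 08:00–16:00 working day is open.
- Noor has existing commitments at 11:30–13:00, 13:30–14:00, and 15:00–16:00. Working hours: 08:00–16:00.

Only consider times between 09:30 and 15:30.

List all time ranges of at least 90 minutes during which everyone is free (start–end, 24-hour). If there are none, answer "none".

09:30–11:00

Farrukh free within 08:00–16:00: 08:00–12:00, 13:30–14:00, 14:30–15:30.
Aarav free within 08:00–16:00: 08:00–13:30, 14:00–16:00.
Noor free within 08:00–16:00: 08:00–11:30, 13:00–13:30, 14:00–15:00.
Tomás ∩ Ulrich: 08:00–11:00, 13:00–14:00.
Tomás ∩ Ulrich ∩ Farrukh: 08:00–11:00, 13:30–14:00.
Tomás ∩ Ulrich ∩ Farrukh ∩ Aarav: 08:00–11:00.
Tomás ∩ Ulrich ∩ Farrukh ∩ Aarav ∩ Noor: 08:00–11:00.
Restricted to 09:30–15:30: 09:30–11:00.
Windows ≥ 90 min: 09:30–11:00.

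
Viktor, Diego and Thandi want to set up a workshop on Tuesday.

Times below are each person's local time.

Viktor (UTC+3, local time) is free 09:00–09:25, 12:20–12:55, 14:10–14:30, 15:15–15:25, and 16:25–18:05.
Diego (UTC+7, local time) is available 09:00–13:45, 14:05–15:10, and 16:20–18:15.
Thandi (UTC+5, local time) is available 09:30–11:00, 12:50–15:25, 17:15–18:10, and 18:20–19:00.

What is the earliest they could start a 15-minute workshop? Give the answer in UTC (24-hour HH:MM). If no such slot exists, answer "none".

09:20

Viktor → UTC: 06:00–06:25, 09:20–09:55, 11:10–11:30, 12:15–12:25, 13:25–15:05.
Diego → UTC: 02:00–06:45, 07:05–08:10, 09:20–11:15.
Thandi → UTC: 04:30–06:00, 07:50–10:25, 12:15–13:10, 13:20–14:00.
Viktor ∩ Diego: 06:00–06:25, 09:20–09:55, 11:10–11:15.
Viktor ∩ Diego ∩ Thandi: 09:20–09:55.
Windows ≥ 15 min: 09:20–09:55.
Earliest such window starts at 09:20.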